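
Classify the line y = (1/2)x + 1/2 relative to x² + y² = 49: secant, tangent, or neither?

Substituting the line into the circle gives 5x² + 2x − 195 = 0.
Δ = 4 − (−3900) = 3904.
Two real roots: the line is a secant.

secant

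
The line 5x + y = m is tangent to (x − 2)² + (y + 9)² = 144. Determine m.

m = 1 ± 12√26

Tangency holds when the distance from the centre (2, −9) to the line equals the radius 12:
|5·2 + 1·(−9) − m| / √26 = 12
|m − (1)| = 12√26.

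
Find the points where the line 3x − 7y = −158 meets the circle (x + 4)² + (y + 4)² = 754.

Substitute y = (158 + 3x)/7:
58x² + 1508x − 1566 = 0  ⟹  x² + 26x − 27 = 0
x = 1 or x = −27, giving (1, 23) and (−27, 11).

(−27, 11) and (1, 23)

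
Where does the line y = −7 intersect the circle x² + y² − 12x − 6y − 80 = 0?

Express y = −7 and substitute into the circle:
x² − 12x + 11 = 0
x = 11 or x = 1, giving (11, −7) and (1, −7).

(1, −7) and (11, −7)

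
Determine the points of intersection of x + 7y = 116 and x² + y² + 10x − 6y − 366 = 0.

(−17, 19) and (11, 15)

Substitute y = (116 − x)/7:
50x² + 300x − 9350 = 0  ⟹  x² + 6x − 187 = 0
x = 11 or x = −17, giving (11, 15) and (−17, 19).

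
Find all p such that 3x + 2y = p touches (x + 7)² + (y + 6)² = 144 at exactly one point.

p = −33 ± 12√13

For a tangent, require d(centre, line) = r = 12.
|3·(−7) + 2·(−6) − p| / √13 = 12
|p − (−33)| = 12√13.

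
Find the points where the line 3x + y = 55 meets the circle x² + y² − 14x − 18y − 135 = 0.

From the line, y = −3x + 55. Substituting:
10x² − 290x + 1900 = 0  ⟹  x² − 29x + 190 = 0
x = 19 or x = 10, giving (19, −2) and (10, 25).

(10, 25) and (19, −2)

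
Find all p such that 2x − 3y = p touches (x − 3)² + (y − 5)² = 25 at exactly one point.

p = −9 ± 5√13

For a tangent, require d(centre, line) = r = 5.
|2·3 − 3·5 − p| / √13 = 5
|p − (−9)| = 5√13.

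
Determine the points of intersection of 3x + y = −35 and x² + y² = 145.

From the line, y = −3x − 35. Substituting:
10x² + 210x + 1080 = 0  ⟹  x² + 21x + 108 = 0
x = −9 or x = −12, giving (−9, −8) and (−12, 1).

(−12, 1) and (−9, −8)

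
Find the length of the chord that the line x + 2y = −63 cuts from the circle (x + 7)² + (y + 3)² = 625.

Centre (−7, −3), r² = 625. Perpendicular distance d from centre to line = |50| / √5 = 50/√5.
Half the chord is √(r² − d²) = √(125), so the full chord is 10√5.

10√5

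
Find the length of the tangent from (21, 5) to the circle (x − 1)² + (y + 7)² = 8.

With centre O = (1, −7), |OP|² = 544 and r² = 8.
Power of the point: PT² = |PO|² − r² = 536, so PT = 2√134.

2√134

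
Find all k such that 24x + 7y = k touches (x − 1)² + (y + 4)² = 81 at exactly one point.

The line touches the circle iff its distance from (1, −4) is 9:
|24·1 + 7·(−4) − k| / √625 = 9
|k − (−4)| = 9·25, so k = 221 or k = −229.

k = −229 or k = 221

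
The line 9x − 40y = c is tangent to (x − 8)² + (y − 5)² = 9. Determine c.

Tangency holds when the distance from the centre (8, 5) to the line equals the radius 3:
|9·8 − 40·5 − c| / √1681 = 3
|c − (−128)| = 3·41, so c = −5 or c = −251.

c = −251 or c = −5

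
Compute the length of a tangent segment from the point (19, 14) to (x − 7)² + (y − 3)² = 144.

Centre (7, 3), r² = 144. |PO|² = (12)² + (11)² = 265.
By the tangent–radius right angle, tangent length = √(|PO|² − r²) = √121 = 11.

11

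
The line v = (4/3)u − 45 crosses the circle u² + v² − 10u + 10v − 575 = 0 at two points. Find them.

(12, −29) and (30, −5)

Express v = (−135 + 4u)/3 and substitute into the circle:
25u² − 1050u + 9000 = 0  ⟹  u² − 42u + 360 = 0
u = 30 or u = 12, giving (30, −5) and (12, −29).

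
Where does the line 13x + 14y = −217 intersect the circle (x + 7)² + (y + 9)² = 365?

Express y = (−217 − 13x)/14 and substitute into the circle:
365x² + 5110x − 53655 = 0  ⟹  x² + 14x − 147 = 0
x = 7 or x = −21, giving (7, −22) and (−21, 4).

(−21, 4) and (7, −22)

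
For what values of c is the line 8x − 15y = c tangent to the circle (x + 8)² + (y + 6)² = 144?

The line touches the circle iff its distance from (−8, −6) is 12:
|8·(−8) − 15·(−6) − c| / √289 = 12
|c − (26)| = 12·17, so c = 230 or c = −178.

c = −178 or c = 230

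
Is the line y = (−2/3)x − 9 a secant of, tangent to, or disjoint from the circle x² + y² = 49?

disjoint

d² = (2·0 + 3·0 − (−27))²/13 = 729/13; r² = 49.
Since d² > r², the line lies outside the circle.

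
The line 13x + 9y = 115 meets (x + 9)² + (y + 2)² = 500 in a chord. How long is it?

10√10

The distance from (−9, −2) to the line is 250/√250, and r² = 500.
Chord = 2√(r² − d²) = 2·√(250) = 10√10.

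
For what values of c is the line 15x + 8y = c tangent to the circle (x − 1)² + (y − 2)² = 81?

c = −122 or c = 184

For a tangent, require d(centre, line) = r = 9.
|15·1 + 8·2 − c| / √289 = 9
|c − (31)| = 9·17, so c = 184 or c = −122.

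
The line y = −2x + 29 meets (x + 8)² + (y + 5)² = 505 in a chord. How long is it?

2√5

Substitute y = −2x + 29:
5x² − 120x + 715 = 0  ⟹  x² − 24x + 143 = 0
x = 13 or x = 11, giving (13, 3) and (11, 7).
|(13, 3) − (11, 7)| = √((2)² + (−4)²) = 2√5.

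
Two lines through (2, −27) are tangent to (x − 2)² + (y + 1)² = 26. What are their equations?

5x + y = −17 and 5x − y = 37

Write the tangent as mx − y + (−27 − m·(2)) = 0 and set its distance from the centre to √26:
[m·(0) − (26)]² = 26(m² + 1)
m² − 25 = 0, so m = −5 or m = 5.
With m = −5: 5x + y = −17. With m = 5: 5x − y = 37.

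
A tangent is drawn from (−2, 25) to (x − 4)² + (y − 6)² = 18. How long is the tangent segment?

√379

With centre O = (4, 6), |OP|² = 397 and r² = 18.
Power of the point: PT² = |PO|² − r² = 379, so PT = √379.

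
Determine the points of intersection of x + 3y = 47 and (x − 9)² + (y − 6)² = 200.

Express y = (47 − x)/3 and substitute into the circle:
10x² − 220x − 230 = 0  ⟹  x² − 22x − 23 = 0
x = 23 or x = −1, giving (23, 8) and (−1, 16).

(−1, 16) and (23, 8)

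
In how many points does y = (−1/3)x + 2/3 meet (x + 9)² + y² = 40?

Substituting the line into the circle gives 10x² + 158x + 373 = 0.
Δ = 24964 − 14920 = 10044.
Two real roots: the line is a secant.

2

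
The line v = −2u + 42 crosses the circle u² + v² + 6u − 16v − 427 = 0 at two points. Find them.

Substitute v = −2u + 42:
5u² − 130u + 665 = 0  ⟹  u² − 26u + 133 = 0
u = 19 or u = 7, giving (19, 4) and (7, 28).

(7, 28) and (19, 4)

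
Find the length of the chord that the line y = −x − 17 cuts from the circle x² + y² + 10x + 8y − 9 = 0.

6√2

The distance from (−5, −4) to the line is 8/√2, and r² = 50.
Half the chord is √(r² − d²) = √(18), so the full chord is 6√2.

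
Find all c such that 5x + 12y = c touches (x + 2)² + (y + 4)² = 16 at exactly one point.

Tangency holds when the distance from the centre (−2, −4) to the line equals the radius 4:
|5·(−2) + 12·(−4) − c| / √169 = 4
|c − (−58)| = 4·13, so c = −6 or c = −110.

c = −110 or c = −6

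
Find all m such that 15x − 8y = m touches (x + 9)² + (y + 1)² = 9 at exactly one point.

m = −178 or m = −76

For a tangent, require d(centre, line) = r = 3.
|15·(−9) − 8·(−1) − m| / √289 = 3
|m − (−127)| = 3·17, so m = −76 or m = −178.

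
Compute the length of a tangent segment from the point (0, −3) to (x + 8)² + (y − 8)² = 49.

The centre is (−8, 8) and r = 7. The square of the distance from P to the centre is 64 + 121 = 185.
By the tangent–radius right angle, tangent length = √(|PO|² − r²) = √136 = 2√34.

2√34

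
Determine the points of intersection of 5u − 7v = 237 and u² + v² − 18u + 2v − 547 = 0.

Express v = (−237 + 5u)/7 and substitute into the circle:
74u² − 3182u + 26048 = 0  ⟹  u² − 43u + 352 = 0
u = 32 or u = 11, giving (32, −11) and (11, −26).

(11, −26) and (32, −11)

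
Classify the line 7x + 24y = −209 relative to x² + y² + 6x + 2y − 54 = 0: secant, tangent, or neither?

d² = (7·(−3) + 24·(−1) − (−209))²/625 = 26896/625; r² = 64.
Since d² < r², the line cuts the circle twice.

secant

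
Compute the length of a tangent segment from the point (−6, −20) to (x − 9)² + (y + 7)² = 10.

8√6

The centre is (9, −7) and r = √10. The square of the distance from P to the centre is 225 + 169 = 394.
The tangent meets the radius at right angles, so tangent² = |PO|² − r² = 394 − 10 = 384.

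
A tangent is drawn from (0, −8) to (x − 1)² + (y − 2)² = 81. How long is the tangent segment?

2√5

Centre (1, 2), r² = 81. |PO|² = (−1)² + (−10)² = 101.
The tangent meets the radius at right angles, so tangent² = |PO|² − r² = 101 − 81 = 20.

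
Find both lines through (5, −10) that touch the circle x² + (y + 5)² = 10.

x + 3y = −25 and 3x + y = 5

Let a tangent through (5, −10) have slope m. Its distance from (0, −5) must equal √10:
[m·(−5) − (5)]² = 10(m² + 1)
3m² + 10m + 3 = 0, so m = −1/3 or m = −3.
Through (5, −10) these give x + 3y = −25 and 3x + y = 5.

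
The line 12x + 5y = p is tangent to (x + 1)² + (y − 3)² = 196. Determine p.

p = −179 or p = 185

Tangency holds when the distance from the centre (−1, 3) to the line equals the radius 14:
|12·(−1) + 5·3 − p| / √169 = 14
|p − (3)| = 14·13, so p = 185 or p = −179.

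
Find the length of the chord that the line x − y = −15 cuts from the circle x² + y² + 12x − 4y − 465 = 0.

The distance from (−6, 2) to the line is 7/√2, and r² = 505.
Half the chord is √(r² − d²) = √(961/2), so the full chord is 31√2.

31√2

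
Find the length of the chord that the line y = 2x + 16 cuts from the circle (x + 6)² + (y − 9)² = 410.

18√5

The distance from (−6, 9) to the line is 5/√5, and r² = 410.
Half the chord is √(r² − d²) = √(405), so the full chord is 18√5.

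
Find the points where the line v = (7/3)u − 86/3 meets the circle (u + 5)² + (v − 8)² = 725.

(5, −17) and (20, 18)

From the line, v = (−86 + 7u)/3. Substituting:
58u² − 1450u + 5800 = 0  ⟹  u² − 25u + 100 = 0
u = 20 or u = 5, giving (20, 18) and (5, −17).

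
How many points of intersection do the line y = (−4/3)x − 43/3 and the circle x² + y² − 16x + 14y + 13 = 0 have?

0

Centre (8, −7), r² = 100. Distance² from centre to line = (54)²/25 = 2916/25.
Since d² > r², the line lies outside the circle.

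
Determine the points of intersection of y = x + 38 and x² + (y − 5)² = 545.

Express y = x + 38 and substitute into the circle:
2x² + 66x + 544 = 0  ⟹  x² + 33x + 272 = 0
x = −16 or x = −17, giving (−16, 22) and (−17, 21).

(−17, 21) and (−16, 22)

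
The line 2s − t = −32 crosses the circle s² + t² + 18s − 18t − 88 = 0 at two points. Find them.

Express t = 2s + 32 and substitute into the circle:
5s² + 110s + 360 = 0  ⟹  s² + 22s + 72 = 0
s = −4 or s = −18, giving (−4, 24) and (−18, −4).

(−18, −4) and (−4, 24)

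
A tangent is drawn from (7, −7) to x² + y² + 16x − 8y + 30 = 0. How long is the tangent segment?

2√74

With centre O = (−8, 4), |OP|² = 346 and r² = 50.
By the tangent–radius right angle, tangent length = √(|PO|² − r²) = √296 = 2√74.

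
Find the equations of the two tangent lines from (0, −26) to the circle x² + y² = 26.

A line y − (−26) = m(x − (0)) is tangent when its distance from (0, 0) is √26:
(0m − (26))² = 26(m² + 1)
m² − 25 = 0, so m = 5 or m = −5.
With m = 5: 5x − y = 26. With m = −5: 5x + y = −26.

5x − y = 26 and 5x + y = −26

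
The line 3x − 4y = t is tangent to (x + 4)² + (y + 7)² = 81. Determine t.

t = −29 or t = 61

The line touches the circle iff its distance from (−4, −7) is 9:
|3·(−4) − 4·(−7) − t| / √25 = 9
|t − (16)| = 9·5, so t = 61 or t = −29.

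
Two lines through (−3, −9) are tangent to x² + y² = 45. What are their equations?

Let a tangent through (−3, −9) have slope m. Its distance from (0, 0) must equal 3√5:
[m·(3) − (9)]² = 45(m² + 1)
2m² + 3m − 2 = 0, so m = −2 or m = 1/2.
With m = −2: 2x + y = −15. With m = 1/2: x − 2y = 15.

2x + y = −15 and x − 2y = 15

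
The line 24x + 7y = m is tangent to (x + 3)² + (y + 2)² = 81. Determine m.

m = −311 or m = 139

The line touches the circle iff its distance from (−3, −2) is 9:
|24·(−3) + 7·(−2) − m| / √625 = 9
|m − (−86)| = 9·25, so m = 139 or m = −311.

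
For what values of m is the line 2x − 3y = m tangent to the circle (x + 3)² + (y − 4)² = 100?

For a tangent, require d(centre, line) = r = 10.
|2·(−3) − 3·4 − m| / √13 = 10
|m − (−18)| = 10√13.

m = −18 ± 10√13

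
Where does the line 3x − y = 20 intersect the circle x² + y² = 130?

Express y = 3x − 20 and substitute into the circle:
10x² − 120x + 270 = 0  ⟹  x² − 12x + 27 = 0
x = 9 or x = 3, giving (9, 7) and (3, −11).

(3, −11) and (9, 7)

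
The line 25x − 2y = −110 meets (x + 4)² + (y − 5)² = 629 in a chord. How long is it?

2√629

Centre (−4, 5), r² = 629. Perpendicular distance d from centre to line = |0| / √629 = 0/√629.
Chord = 2√(r² − d²) = 2·√(629) = 2√629.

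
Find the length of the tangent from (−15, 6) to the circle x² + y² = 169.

2√23

The centre is (0, 0) and r = 13. The square of the distance from P to the centre is 225 + 36 = 261.
Power of the point: PT² = |PO|² − r² = 92, so PT = 2√23.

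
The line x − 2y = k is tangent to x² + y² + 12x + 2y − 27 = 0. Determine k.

k = −4 ± 8√5

The line touches the circle iff its distance from (−6, −1) is 8:
|1·(−6) − 2·(−1) − k| / √5 = 8
|k − (−4)| = 8√5.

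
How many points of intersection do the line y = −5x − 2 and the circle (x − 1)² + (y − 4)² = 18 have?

d² = (5·1 + 1·4 − (−2))²/26 = 121/26; r² = 18.
Since d² < r², the line cuts the circle twice.

2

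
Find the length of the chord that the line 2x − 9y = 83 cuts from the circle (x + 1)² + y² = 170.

Centre (−1, 0), r² = 170. Perpendicular distance d from centre to line = |−85| / √85 = 85/√85.
Half the chord is √(r² − d²) = √(85), so the full chord is 2√85.

2√85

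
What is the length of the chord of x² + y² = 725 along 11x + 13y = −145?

3√290

Substitute y = (−145 − 11x)/13:
290x² + 3190x − 101500 = 0  ⟹  x² + 11x − 350 = 0
x = 14 or x = −25, giving (14, −23) and (−25, 10).
|(14, −23) − (−25, 10)| = √((39)² + (−33)²) = 3√290.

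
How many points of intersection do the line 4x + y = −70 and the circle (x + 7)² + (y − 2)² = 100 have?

0

d² = (4·(−7) + 1·2 − (−70))²/17 = 1936/17; r² = 100.
Since d² > r², the line lies outside the circle.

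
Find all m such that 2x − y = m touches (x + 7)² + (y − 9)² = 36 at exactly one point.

Tangency holds when the distance from the centre (−7, 9) to the line equals the radius 6:
|2·(−7) − 1·9 − m| / √5 = 6
|m − (−23)| = 6√5.

m = −23 ± 6√5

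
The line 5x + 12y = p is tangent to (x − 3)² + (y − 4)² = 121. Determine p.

p = −80 or p = 206

Tangency holds when the distance from the centre (3, 4) to the line equals the radius 11:
|5·3 + 12·4 − p| / √169 = 11
|p − (63)| = 11·13, so p = 206 or p = −80.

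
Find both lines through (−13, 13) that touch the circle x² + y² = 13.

Let a tangent through (−13, 13) have slope m. Its distance from (0, 0) must equal √13:
(13m − (−13))² = 13(m² + 1)
6m² + 13m + 6 = 0, so m = −2/3 or m = −3/2.
Through (−13, 13) these give 2x + 3y = 13 and 3x + 2y = −13.

2x + 3y = 13 and 3x + 2y = −13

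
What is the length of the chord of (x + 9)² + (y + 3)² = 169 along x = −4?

The distance from (−9, −3) to the line is 5, and r² = 169.
Half the chord is √(r² − d²) = √(144), so the full chord is 24.

24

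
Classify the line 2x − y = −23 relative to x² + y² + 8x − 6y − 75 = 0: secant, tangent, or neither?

secant

Substituting the line into the circle gives 5x² + 88x + 316 = 0.
Δ = 7744 − 6320 = 1424.
Two real roots: the line is a secant.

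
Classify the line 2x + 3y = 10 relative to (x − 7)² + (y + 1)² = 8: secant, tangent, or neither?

secant

Substituting the line into the circle gives 13x² − 178x + 538 = 0.
Discriminant = (−178)² − 4·13·(538) = 3708 > 0.
Two real roots: the line is a secant.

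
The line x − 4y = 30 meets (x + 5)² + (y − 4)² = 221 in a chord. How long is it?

4√17

The distance from (−5, 4) to the line is 51/√17, and r² = 221.
Chord = 2√(r² − d²) = 2·√(68) = 4√17.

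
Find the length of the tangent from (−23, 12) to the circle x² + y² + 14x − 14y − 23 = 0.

The centre is (−7, 7) and r = 11. The square of the distance from P to the centre is 256 + 25 = 281.
By the tangent–radius right angle, tangent length = √(|PO|² − r²) = √160 = 4√10.

4√10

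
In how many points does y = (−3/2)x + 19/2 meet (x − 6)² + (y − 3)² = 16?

Substituting the line into the circle gives 13x² − 126x + 249 = 0.
Discriminant = (−126)² − 4·13·(249) = 2928 > 0.
Two real roots: the line is a secant.

2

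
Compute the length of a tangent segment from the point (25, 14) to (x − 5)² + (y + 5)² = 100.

The centre is (5, −5) and r = 10. The square of the distance from P to the centre is 400 + 361 = 761.
By the tangent–radius right angle, tangent length = √(|PO|² − r²) = √661.

√661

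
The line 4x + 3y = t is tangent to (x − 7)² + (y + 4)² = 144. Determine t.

t = −44 or t = 76

The line touches the circle iff its distance from (7, −4) is 12:
|4·7 + 3·(−4) − t| / √25 = 12
|t − (16)| = 12·5, so t = 76 or t = −44.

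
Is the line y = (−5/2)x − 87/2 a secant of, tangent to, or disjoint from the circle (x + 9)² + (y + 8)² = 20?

disjoint

d² = (5·(−9) + 2·(−8) − (−87))²/29 = 676/29; r² = 20.
Since d² > r², the line lies outside the circle.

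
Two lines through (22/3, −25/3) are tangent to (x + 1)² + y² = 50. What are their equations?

Let a tangent through (22/3, −25/3) have slope m. Its distance from (−1, 0) must equal 5√2:
[m·(−25/3) − (25/3)]² = 50(m² + 1)
7m² + 50m + 7 = 0, so m = −7 or m = −1/7.
With m = −7: 7x + y = 43. With m = −1/7: x + 7y = −51.

7x + y = 43 and x + 7y = −51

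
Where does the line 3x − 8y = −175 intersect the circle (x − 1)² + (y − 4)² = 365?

Substitute y = (175 + 3x)/8:
73x² + 730x − 2847 = 0  ⟹  x² + 10x − 39 = 0
x = 3 or x = −13, giving (3, 23) and (−13, 17).

(−13, 17) and (3, 23)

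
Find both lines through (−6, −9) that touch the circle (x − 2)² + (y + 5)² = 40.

3x − y = −9 and x + 3y = −33

A line y − (−9) = m(x − (−6)) is tangent when its distance from (2, −5) is 2√10:
[m·(8) − (4)]² = 40(m² + 1)
3m² − 8m − 3 = 0, so m = 3 or m = −1/3.
With m = 3: 3x − y = −9. With m = −1/3: x + 3y = −33.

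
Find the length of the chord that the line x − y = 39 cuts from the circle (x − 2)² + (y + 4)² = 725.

19√2

Centre (2, −4), r² = 725. Perpendicular distance d from centre to line = |−33| / √2 = 33/√2.
Chord = 2√(r² − d²) = 2·√(361/2) = 19√2.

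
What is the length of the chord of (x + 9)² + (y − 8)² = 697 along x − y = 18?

13√2

Express y = x − 18 and substitute into the circle:
2x² − 34x + 60 = 0  ⟹  x² − 17x + 30 = 0
x = 15 or x = 2, giving (15, −3) and (2, −16).
Chord length = distance between (15, −3) and (2, −16) = √338 = 13√2.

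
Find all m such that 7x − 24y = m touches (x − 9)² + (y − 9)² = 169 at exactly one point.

The line touches the circle iff its distance from (9, 9) is 13:
|7·9 − 24·9 − m| / √625 = 13
|m − (−153)| = 13·25, so m = 172 or m = −478.

m = −478 or m = 172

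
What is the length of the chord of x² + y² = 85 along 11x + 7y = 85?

The distance from (0, 0) to the line is 85/√170, and r² = 85.
Half the chord is √(r² − d²) = √(85/2), so the full chord is √170.

√170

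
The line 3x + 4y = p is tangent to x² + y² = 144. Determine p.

The line touches the circle iff its distance from (0, 0) is 12:
|3·0 + 4·0 − p| / √25 = 12
|p| = 12·5, so p = 60 or p = −60.

p = −60 or p = 60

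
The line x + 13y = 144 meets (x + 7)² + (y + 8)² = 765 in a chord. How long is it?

Substitute y = (144 − x)/13:
170x² + 1870x − 59500 = 0  ⟹  x² + 11x − 350 = 0
x = 14 or x = −25, giving (14, 10) and (−25, 13).
|(14, 10) − (−25, 13)| = √((39)² + (−3)²) = 3√170.

3√170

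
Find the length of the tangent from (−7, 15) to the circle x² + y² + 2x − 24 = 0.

2√59

With centre O = (−1, 0), |OP|² = 261 and r² = 25.
Power of the point: PT² = |PO|² − r² = 236, so PT = 2√59.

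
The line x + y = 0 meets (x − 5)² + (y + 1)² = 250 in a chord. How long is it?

22√2

The distance from (5, −1) to the line is 4/√2, and r² = 250.
Half the chord is √(r² − d²) = √(242), so the full chord is 22√2.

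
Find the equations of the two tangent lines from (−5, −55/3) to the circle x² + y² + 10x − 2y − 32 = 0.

Let a tangent through (−5, −55/3) have slope m. Its distance from (−5, 1) must equal √58:
(0m − (58/3))² = 58(m² + 1)
9m² − 49 = 0, so m = 7/3 or m = −7/3.
With m = 7/3: 7x − 3y = 20. With m = −7/3: 7x + 3y = −90.

7x − 3y = 20 and 7x + 3y = −90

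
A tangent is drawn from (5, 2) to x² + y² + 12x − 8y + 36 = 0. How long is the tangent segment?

√109

The centre is (−6, 4) and r = 4. The square of the distance from P to the centre is 121 + 4 = 125.
The tangent meets the radius at right angles, so tangent² = |PO|² − r² = 125 − 16 = 109.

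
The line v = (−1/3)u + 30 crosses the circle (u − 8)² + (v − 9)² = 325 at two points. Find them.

Express v = (90 − u)/3 and substitute into the circle:
10u² − 270u + 1620 = 0  ⟹  u² − 27u + 162 = 0
u = 18 or u = 9, giving (18, 24) and (9, 27).

(9, 27) and (18, 24)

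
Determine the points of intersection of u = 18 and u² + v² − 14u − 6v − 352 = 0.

The line gives u = 18. Substituting into the circle:
v² − 6v − 280 = 0
v = 20 or v = −14, giving (18, 20) and (18, −14).

(18, −14) and (18, 20)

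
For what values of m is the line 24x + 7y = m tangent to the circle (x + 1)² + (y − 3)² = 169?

For a tangent, require d(centre, line) = r = 13.
|24·(−1) + 7·3 − m| / √625 = 13
|m − (−3)| = 13·25, so m = 322 or m = −328.

m = −328 or m = 322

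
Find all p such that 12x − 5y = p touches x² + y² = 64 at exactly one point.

p = −104 or p = 104

Tangency holds when the distance from the centre (0, 0) to the line equals the radius 8:
|12·0 − 5·0 − p| / √169 = 8
|p| = 8·13, so p = 104 or p = −104.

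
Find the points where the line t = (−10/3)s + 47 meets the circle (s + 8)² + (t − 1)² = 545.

Express t = (141 − 10s)/3 and substitute into the circle:
109s² − 2616s + 14715 = 0  ⟹  s² − 24s + 135 = 0
s = 15 or s = 9, giving (15, −3) and (9, 17).

(9, 17) and (15, −3)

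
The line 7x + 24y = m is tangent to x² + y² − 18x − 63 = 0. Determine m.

The line touches the circle iff its distance from (9, 0) is 12:
|7·9 + 24·0 − m| / √625 = 12
|m − (63)| = 12·25, so m = 363 or m = −237.

m = −237 or m = 363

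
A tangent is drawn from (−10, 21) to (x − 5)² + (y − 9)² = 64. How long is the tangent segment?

With centre O = (5, 9), |OP|² = 369 and r² = 64.
Power of the point: PT² = |PO|² − r² = 305, so PT = √305.

√305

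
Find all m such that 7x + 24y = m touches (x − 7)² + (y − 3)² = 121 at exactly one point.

Tangency holds when the distance from the centre (7, 3) to the line equals the radius 11:
|7·7 + 24·3 − m| / √625 = 11
|m − (121)| = 11·25, so m = 396 or m = −154.

m = −154 or m = 396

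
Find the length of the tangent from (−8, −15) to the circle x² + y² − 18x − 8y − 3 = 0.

With centre O = (9, 4), |OP|² = 650 and r² = 100.
Power of the point: PT² = |PO|² − r² = 550, so PT = 5√22.

5√22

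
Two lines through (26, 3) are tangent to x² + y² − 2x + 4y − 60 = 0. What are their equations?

A line y − (3) = m(x − (26)) is tangent when its distance from (1, −2) is √65:
(−25m − (−5))² = 65(m² + 1)
56m² − 25m − 4 = 0, so m = 4/7 or m = −1/8.
Through (26, 3) these give 4x − 7y = 83 and x + 8y = 50.

4x − 7y = 83 and x + 8y = 50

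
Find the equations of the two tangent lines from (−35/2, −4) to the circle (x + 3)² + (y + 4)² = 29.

A line y − (−4) = m(x − (−35/2)) is tangent when its distance from (−3, −4) is √29:
[m·(29/2) − (0)]² = 29(m² + 1)
25m² − 4 = 0, so m = 2/5 or m = −2/5.
Through (−35/2, −4) these give 2x − 5y = −15 and 2x + 5y = −55.

2x − 5y = −15 and 2x + 5y = −55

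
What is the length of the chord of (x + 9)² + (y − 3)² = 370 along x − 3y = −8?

The distance from (−9, 3) to the line is 10/√10, and r² = 370.
Half the chord is √(r² − d²) = √(360), so the full chord is 12√10.

12√10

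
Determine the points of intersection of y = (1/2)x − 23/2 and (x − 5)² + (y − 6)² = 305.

Substitute y = (−23 + x)/2:
5x² − 110x + 105 = 0  ⟹  x² − 22x + 21 = 0
x = 21 or x = 1, giving (21, −1) and (1, −11).

(1, −11) and (21, −1)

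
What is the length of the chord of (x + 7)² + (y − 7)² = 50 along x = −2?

10

The line gives x = −2. Substituting into the circle:
y² − 14y + 24 = 0
y = 12 or y = 2, giving (−2, 12) and (−2, 2).
|(−2, 12) − (−2, 2)| = √((0)² + (10)²) = 10.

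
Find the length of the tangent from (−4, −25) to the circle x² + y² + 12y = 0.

The centre is (0, −6) and r = 6. The square of the distance from P to the centre is 16 + 361 = 377.
The tangent meets the radius at right angles, so tangent² = |PO|² − r² = 377 − 36 = 341.

√341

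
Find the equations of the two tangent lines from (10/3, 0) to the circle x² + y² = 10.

3x + y = 10 and 3x − y = 10

Let a tangent through (10/3, 0) have slope m. Its distance from (0, 0) must equal √10:
(−10/3m − (0))² = 10(m² + 1)
m² − 9 = 0, so m = −3 or m = 3.
With m = −3: 3x + y = 10. With m = 3: 3x − y = 10.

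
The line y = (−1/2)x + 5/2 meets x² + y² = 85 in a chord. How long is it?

Centre (0, 0), r² = 85. Perpendicular distance d from centre to line = |−5| / √5 = 5/√5.
Half the chord is √(r² − d²) = √(80), so the full chord is 8√5.

8√5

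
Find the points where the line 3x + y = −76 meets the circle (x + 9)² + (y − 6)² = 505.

(−30, 14) and (−21, −13)

Express y = −3x − 76 and substitute into the circle:
10x² + 510x + 6300 = 0  ⟹  x² + 51x + 630 = 0
x = −21 or x = −30, giving (−21, −13) and (−30, 14).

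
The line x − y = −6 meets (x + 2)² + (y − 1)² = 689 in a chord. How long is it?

From the line, y = x + 6. Substituting:
2x² + 14x − 660 = 0  ⟹  x² + 7x − 330 = 0
x = 15 or x = −22, giving (15, 21) and (−22, −16).
Chord length = distance between (15, 21) and (−22, −16) = √2738 = 37√2.

37√2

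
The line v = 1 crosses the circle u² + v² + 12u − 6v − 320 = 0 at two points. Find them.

(−25, 1) and (13, 1)

From the line, v = 1. Substituting:
u² + 12u − 325 = 0
u = 13 or u = −25, giving (13, 1) and (−25, 1).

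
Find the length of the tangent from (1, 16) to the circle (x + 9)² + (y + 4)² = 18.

With centre O = (−9, −4), |OP|² = 500 and r² = 18.
The tangent meets the radius at right angles, so tangent² = |PO|² − r² = 500 − 18 = 482.

√482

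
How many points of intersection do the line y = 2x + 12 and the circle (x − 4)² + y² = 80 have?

Substituting the line into the circle gives 5x² + 40x + 80 = 0.
Δ = 1600 − 1600 = 0.
A repeated root: the line is tangent.

1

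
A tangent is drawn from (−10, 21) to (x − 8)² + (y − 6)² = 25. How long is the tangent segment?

2√131

The centre is (8, 6) and r = 5. The square of the distance from P to the centre is 324 + 225 = 549.
By the tangent–radius right angle, tangent length = √(|PO|² − r²) = √524 = 2√131.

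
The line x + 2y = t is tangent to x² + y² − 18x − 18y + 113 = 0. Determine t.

For a tangent, require d(centre, line) = r = 7.
|1·9 + 2·9 − t| / √5 = 7
|t − (27)| = 7√5.

t = 27 ± 7√5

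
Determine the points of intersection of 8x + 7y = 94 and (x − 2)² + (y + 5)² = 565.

From the line, y = (94 − 8x)/7. Substituting:
113x² − 2260x − 10848 = 0  ⟹  x² − 20x − 96 = 0
x = 24 or x = −4, giving (24, −14) and (−4, 18).

(−4, 18) and (24, −14)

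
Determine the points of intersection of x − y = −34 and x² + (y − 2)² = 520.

Substitute y = x + 34:
2x² + 64x + 504 = 0  ⟹  x² + 32x + 252 = 0
x = −14 or x = −18, giving (−14, 20) and (−18, 16).

(−18, 16) and (−14, 20)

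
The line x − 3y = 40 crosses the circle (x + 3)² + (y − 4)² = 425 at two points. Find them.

From the line, y = (−40 + x)/3. Substituting:
10x² − 50x − 1040 = 0  ⟹  x² − 5x − 104 = 0
x = 13 or x = −8, giving (13, −9) and (−8, −16).

(−8, −16) and (13, −9)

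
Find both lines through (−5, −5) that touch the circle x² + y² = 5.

x − 2y = 5 and 2x − y = −5

A line y − (−5) = m(x − (−5)) is tangent when its distance from (0, 0) is √5:
(5m − (5))² = 5(m² + 1)
2m² − 5m + 2 = 0, so m = 1/2 or m = 2.
With m = 1/2: x − 2y = 5. With m = 2: 2x − y = −5.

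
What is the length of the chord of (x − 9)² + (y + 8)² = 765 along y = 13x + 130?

3√170

Centre (9, −8), r² = 765. Perpendicular distance d from centre to line = |255| / √170 = 255/√170.
Half the chord is √(r² − d²) = √(765/2), so the full chord is 3√170.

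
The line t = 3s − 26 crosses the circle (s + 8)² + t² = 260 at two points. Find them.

Substitute t = 3s − 26:
10s² − 140s + 480 = 0  ⟹  s² − 14s + 48 = 0
s = 8 or s = 6, giving (8, −2) and (6, −8).

(6, −8) and (8, −2)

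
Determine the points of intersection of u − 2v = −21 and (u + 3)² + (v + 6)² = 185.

From the line, v = (21 + u)/2. Substituting:
5u² + 90u + 385 = 0  ⟹  u² + 18u + 77 = 0
u = −7 or u = −11, giving (−7, 7) and (−11, 5).

(−11, 5) and (−7, 7)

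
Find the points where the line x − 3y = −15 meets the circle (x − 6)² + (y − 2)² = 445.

(−15, 0) and (24, 13)

Substitute y = (15 + x)/3:
10x² − 90x − 3600 = 0  ⟹  x² − 9x − 360 = 0
x = 24 or x = −15, giving (24, 13) and (−15, 0).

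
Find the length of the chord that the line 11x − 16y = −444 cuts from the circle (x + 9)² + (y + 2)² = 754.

The distance from (−9, −2) to the line is 377/√377, and r² = 754.
Chord = 2√(r² − d²) = 2·√(377) = 2√377.

2√377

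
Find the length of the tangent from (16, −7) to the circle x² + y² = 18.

√287

The centre is (0, 0) and r = 3√2. The square of the distance from P to the centre is 256 + 49 = 305.
Power of the point: PT² = |PO|² − r² = 287, so PT = √287.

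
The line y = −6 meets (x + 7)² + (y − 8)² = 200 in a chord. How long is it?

The distance from (−7, 8) to the line is 14, and r² = 200.
Half the chord is √(r² − d²) = √(4), so the full chord is 4.

4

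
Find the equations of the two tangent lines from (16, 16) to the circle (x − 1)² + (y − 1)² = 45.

x − 2y = −16 and 2x − y = 16

A line y − (16) = m(x − (16)) is tangent when its distance from (1, 1) is 3√5:
[m·(−15) − (−15)]² = 45(m² + 1)
2m² − 5m + 2 = 0, so m = 1/2 or m = 2.
Through (16, 16) these give x − 2y = −16 and 2x − y = 16.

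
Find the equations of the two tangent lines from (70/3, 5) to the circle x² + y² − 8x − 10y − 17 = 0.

3x + 7y = 105 and 3x − 7y = 35

A line y − (5) = m(x − (70/3)) is tangent when its distance from (4, 5) is √58:
[m·(−58/3) − (0)]² = 58(m² + 1)
49m² − 9 = 0, so m = −3/7 or m = 3/7.
With m = −3/7: 3x + 7y = 105. With m = 3/7: 3x − 7y = 35.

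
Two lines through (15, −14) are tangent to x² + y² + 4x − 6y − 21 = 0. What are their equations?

Write the tangent as mx − y + (−14 − m·(15)) = 0 and set its distance from the centre to √34:
[m·(−17) − (17)]² = 34(m² + 1)
15m² + 34m + 15 = 0, so m = −5/3 or m = −3/5.
Through (15, −14) these give 5x + 3y = 33 and 3x + 5y = −25.

5x + 3y = 33 and 3x + 5y = −25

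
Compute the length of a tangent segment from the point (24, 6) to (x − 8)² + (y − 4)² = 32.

Centre (8, 4), r² = 32. |PO|² = (16)² + (2)² = 260.
By the tangent–radius right angle, tangent length = √(|PO|² − r²) = √228 = 2√57.

2√57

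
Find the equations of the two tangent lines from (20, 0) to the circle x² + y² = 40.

A line y − (0) = m(x − (20)) is tangent when its distance from (0, 0) is 2√10:
[m·(−20) − (0)]² = 40(m² + 1)
9m² − 1 = 0, so m = −1/3 or m = 1/3.
Through (20, 0) these give x + 3y = 20 and x − 3y = 20.

x + 3y = 20 and x − 3y = 20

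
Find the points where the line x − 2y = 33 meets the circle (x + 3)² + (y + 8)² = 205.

From the line, y = (−33 + x)/2. Substituting:
5x² − 10x − 495 = 0  ⟹  x² − 2x − 99 = 0
x = 11 or x = −9, giving (11, −11) and (−9, −21).

(−9, −21) and (11, −11)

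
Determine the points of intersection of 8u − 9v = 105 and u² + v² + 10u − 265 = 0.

(−6, −17) and (12, −1)

Substitute v = (−105 + 8u)/9:
145u² − 870u − 10440 = 0  ⟹  u² − 6u − 72 = 0
u = 12 or u = −6, giving (12, −1) and (−6, −17).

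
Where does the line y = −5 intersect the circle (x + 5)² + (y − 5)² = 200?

Express y = −5 and substitute into the circle:
x² + 10x − 75 = 0
x = 5 or x = −15, giving (5, −5) and (−15, −5).

(−15, −5) and (5, −5)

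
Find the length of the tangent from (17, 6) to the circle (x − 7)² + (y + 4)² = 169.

√31

Centre (7, −4), r² = 169. |PO|² = (10)² + (10)² = 200.
The tangent meets the radius at right angles, so tangent² = |PO|² − r² = 200 − 169 = 31.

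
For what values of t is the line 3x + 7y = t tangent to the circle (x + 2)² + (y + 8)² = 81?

t = −62 ± 9√58

For a tangent, require d(centre, line) = r = 9.
|3·(−2) + 7·(−8) − t| / √58 = 9
|t − (−62)| = 9√58.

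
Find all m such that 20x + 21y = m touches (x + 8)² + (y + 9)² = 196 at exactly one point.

m = −755 or m = 57

The line touches the circle iff its distance from (−8, −9) is 14:
|20·(−8) + 21·(−9) − m| / √841 = 14
|m − (−349)| = 14·29, so m = 57 or m = −755.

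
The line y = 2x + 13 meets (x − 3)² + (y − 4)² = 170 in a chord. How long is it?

Express y = 2x + 13 and substitute into the circle:
5x² + 30x − 80 = 0  ⟹  x² + 6x − 16 = 0
x = 2 or x = −8, giving (2, 17) and (−8, −3).
|(2, 17) − (−8, −3)| = √((10)² + (20)²) = 10√5.

10√5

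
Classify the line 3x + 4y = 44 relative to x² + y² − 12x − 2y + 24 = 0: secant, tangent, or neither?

Substituting the line into the circle gives 25x² − 432x + 1968 = 0.
Δ = 186624 − 196800 = −10176.
No real roots: the line does not meet the circle.

neither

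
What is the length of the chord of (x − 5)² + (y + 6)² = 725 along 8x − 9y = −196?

Centre (5, −6), r² = 725. Perpendicular distance d from centre to line = |290| / √145 = 290/√145.
Half the chord is √(r² − d²) = √(145), so the full chord is 2√145.

2√145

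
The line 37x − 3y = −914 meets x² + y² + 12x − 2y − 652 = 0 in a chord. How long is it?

√1378

Substitute y = (914 + 37x)/3:
1378x² + 67522x + 824044 = 0  ⟹  x² + 49x + 598 = 0
x = −23 or x = −26, giving (−23, 21) and (−26, −16).
Chord length = distance between (−23, 21) and (−26, −16) = √1378 = √1378.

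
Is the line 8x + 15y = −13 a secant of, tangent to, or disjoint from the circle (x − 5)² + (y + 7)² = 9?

disjoint

Substituting the line into the circle gives 289x² − 3722x + 12064 = 0.
Δ = 13853284 − 13945984 = −92700.
No real roots: the line does not meet the circle.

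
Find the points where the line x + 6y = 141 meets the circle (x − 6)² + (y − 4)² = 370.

From the line, y = (141 − x)/6. Substituting:
37x² − 666x + 1665 = 0  ⟹  x² − 18x + 45 = 0
x = 15 or x = 3, giving (15, 21) and (3, 23).

(3, 23) and (15, 21)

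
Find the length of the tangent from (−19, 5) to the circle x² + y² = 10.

With centre O = (0, 0), |OP|² = 386 and r² = 10.
By the tangent–radius right angle, tangent length = √(|PO|² − r²) = √376 = 2√94.

2√94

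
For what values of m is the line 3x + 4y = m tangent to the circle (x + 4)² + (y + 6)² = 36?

m = −66 or m = −6

The line touches the circle iff its distance from (−4, −6) is 6:
|3·(−4) + 4·(−6) − m| / √25 = 6
|m − (−36)| = 6·5, so m = −6 or m = −66.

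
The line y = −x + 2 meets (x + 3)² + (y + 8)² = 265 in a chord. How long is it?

Substitute y = −x + 2:
2x² − 14x − 156 = 0  ⟹  x² − 7x − 78 = 0
x = 13 or x = −6, giving (13, −11) and (−6, 8).
Chord length = distance between (13, −11) and (−6, 8) = √722 = 19√2.

19√2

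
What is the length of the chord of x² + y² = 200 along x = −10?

20

Centre (0, 0), r² = 200. Perpendicular distance d from centre to line = |10| / √1 = 10.
Chord = 2√(r² − d²) = 2·√(100) = 20.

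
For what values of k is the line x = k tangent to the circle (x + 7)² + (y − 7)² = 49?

k = −14 or k = 0

For a tangent, require d(centre, line) = r = 7.
|1·(−7) + 0·7 − k| / √1 = 7
|k − (−7)| = 7, so k = 0 or k = −14.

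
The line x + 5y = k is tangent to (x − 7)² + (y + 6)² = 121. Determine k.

k = −23 ± 11√26

Tangency holds when the distance from the centre (7, −6) to the line equals the radius 11:
|1·7 + 5·(−6) − k| / √26 = 11
|k − (−23)| = 11√26.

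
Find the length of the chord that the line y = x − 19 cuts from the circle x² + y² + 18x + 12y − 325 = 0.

Substitute y = x − 19:
2x² − 8x − 192 = 0  ⟹  x² − 4x − 96 = 0
x = 12 or x = −8, giving (12, −7) and (−8, −27).
Chord length = distance between (12, −7) and (−8, −27) = √800 = 20√2.

20√2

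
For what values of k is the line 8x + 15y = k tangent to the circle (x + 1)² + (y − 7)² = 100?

The line touches the circle iff its distance from (−1, 7) is 10:
|8·(−1) + 15·7 − k| / √289 = 10
|k − (97)| = 10·17, so k = 267 or k = −73.

k = −73 or k = 267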